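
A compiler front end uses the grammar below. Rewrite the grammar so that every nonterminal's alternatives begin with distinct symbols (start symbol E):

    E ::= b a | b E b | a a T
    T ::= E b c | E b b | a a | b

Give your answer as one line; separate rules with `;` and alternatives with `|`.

E ::= a a T | b E'; T ::= a a | b | E b T'; E' ::= a | E b; T' ::= c | b

E has alternatives sharing prefix 'b': factor to E → b E' with E' → a | E b.
T has alternatives sharing prefix 'E b': factor to T → E b T' with T' → c | b.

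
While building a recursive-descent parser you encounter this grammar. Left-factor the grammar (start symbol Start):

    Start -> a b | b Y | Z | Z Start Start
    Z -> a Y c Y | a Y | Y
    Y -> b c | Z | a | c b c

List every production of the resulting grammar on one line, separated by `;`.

Start -> a b | b Y | Z Start1; Z -> Y | a Y Z1; Y -> b c | Z | a | c b c; Start1 -> ε | Start Start; Z1 -> c Y | ε

Start has alternatives sharing prefix 'Z': factor to Start → Z Start1 with Start1 → ε | Start Start.
Z has alternatives sharing prefix 'a Y': factor to Z → a Y Z1 with Z1 → c Y | ε.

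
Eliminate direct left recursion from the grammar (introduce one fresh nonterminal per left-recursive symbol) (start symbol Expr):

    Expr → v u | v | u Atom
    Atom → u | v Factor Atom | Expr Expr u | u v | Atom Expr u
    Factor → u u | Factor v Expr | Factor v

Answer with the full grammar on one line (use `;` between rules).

Expr → v u | v | u Atom; Atom → u Atom1 | v Factor Atom Atom1 | Expr Expr u Atom1 | u v Atom1; Factor → u u Factor1; Atom1 → Expr u Atom1 | ε; Factor1 → v Expr Factor1 | v Factor1 | ε

Atom, Factor are directly left-recursive.
For Atom: α = {Expr u}, β = {u, v Factor Atom, Expr Expr u, u v}. Rewrite as Atom → β Atom1 and Atom1 → α Atom1 | ε.
For Factor: α = {v Expr, v}, β = {u u}. Rewrite as Factor → β Factor1 and Factor1 → α Factor1 | ε.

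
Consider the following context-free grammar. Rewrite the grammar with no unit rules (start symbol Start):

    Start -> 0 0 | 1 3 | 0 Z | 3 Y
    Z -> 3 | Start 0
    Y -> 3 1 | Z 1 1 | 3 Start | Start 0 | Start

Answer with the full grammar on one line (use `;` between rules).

Start -> 0 0 | 1 3 | 0 Z | 3 Y; Z -> 3 | Start 0; Y -> 0 0 | 1 3 | 0 Z | 3 Y | 3 1 | Z 1 1 | 3 Start | Start 0

Unit pairs: Y ⇒* {Start}.
For every A with A ⇒* B via unit rules, add B's non-unit alternatives to A; then delete every rule of the form X → Y.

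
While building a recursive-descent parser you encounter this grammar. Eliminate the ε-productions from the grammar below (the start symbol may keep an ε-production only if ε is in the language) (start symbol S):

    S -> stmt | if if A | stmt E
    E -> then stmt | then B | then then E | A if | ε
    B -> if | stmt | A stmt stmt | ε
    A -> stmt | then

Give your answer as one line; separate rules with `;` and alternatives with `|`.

S -> stmt | if if A | stmt E; E -> then stmt | then B | then | then then E | then then | A if; B -> if | stmt | A stmt stmt; A -> stmt | then

The nullable symbols are {B, E}.
ε ∉ L(G), so no ε-production is kept.
Expand every rule over subsets of its nullable positions: E → then B gives then B | then. E → then then E gives then then E | then then.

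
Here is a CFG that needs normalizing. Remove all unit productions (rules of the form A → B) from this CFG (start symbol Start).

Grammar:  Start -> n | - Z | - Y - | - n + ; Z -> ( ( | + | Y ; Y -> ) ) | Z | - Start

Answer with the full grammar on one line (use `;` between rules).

Unit pairs: Y ⇒* {Z}; Z ⇒* {Y}.
Replace each nonterminal's rules with the union of the non-unit rules of every nonterminal it unit-derives.

Start -> n | - Z | - Y - | - n +; Z -> ( ( | + | ) ) | - Start; Y -> ( ( | + | ) ) | - Start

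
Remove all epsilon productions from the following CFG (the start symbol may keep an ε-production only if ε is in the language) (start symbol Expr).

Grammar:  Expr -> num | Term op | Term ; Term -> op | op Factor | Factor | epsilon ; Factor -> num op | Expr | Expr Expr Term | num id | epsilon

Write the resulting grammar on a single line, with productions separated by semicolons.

Nullable set = {Expr, Factor, Term}.
ε ∈ L(G) since Expr is nullable, so keep Expr → ε.
For each production, add variants omitting each subset of nullable occurrences: Expr → Term op gives Term op | op. Factor → Expr Expr Term gives Expr Expr Term | Expr Expr | Expr Term | Term.

Expr -> num | Term op | op | Term | ε; Term -> op | op Factor | Factor; Factor -> num op | Expr | Expr Expr Term | Expr Expr | Expr Term | Term | num id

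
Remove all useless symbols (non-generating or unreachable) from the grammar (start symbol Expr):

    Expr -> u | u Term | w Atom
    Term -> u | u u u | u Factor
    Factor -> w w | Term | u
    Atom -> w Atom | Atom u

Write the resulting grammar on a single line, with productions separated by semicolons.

Expr -> u | u Term; Term -> u | u u u | u Factor; Factor -> w w | Term | u

Generating nonterminals: {Expr, Factor, Term}.
Reachable from Expr after that: {Expr, Factor, Term}.
Removed useless symbols: {Atom} and every production mentioning them.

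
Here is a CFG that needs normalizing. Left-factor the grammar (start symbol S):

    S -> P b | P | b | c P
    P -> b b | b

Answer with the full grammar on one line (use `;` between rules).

S has alternatives sharing prefix 'P': factor to S → P S' with S' → b | ε.
P has alternatives sharing prefix 'b': factor to P → b P' with P' → b | ε.

S -> b | c P | P S'; P -> b P'; S' -> b | epsilon; P' -> b | epsilon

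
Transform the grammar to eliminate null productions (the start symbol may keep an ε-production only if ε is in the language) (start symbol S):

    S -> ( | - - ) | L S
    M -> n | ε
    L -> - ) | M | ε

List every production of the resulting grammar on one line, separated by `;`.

S -> ( | - - ) | L S; M -> n; L -> - ) | M

Nullable nonterminals: {L, M}.
ε ∉ L(G), so no ε-production is kept.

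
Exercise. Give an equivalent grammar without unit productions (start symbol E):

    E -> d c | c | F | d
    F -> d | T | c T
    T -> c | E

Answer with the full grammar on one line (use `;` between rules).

E -> d c | c | d | c T; F -> d c | c | d | c T; T -> d c | c | d | c T

Unit pairs: E ⇒* {F, T}; F ⇒* {E, T}; T ⇒* {E, F}.
Replace each nonterminal's rules with the union of the non-unit rules of every nonterminal it unit-derives.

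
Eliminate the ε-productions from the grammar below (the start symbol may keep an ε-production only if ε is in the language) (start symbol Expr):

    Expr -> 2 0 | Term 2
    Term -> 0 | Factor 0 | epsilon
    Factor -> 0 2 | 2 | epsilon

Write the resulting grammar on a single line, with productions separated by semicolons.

Nullable nonterminals: {Factor, Term}.
ε ∉ L(G), so no ε-production is kept.
Expand every rule over subsets of its nullable positions: Expr → Term 2 gives Term 2 | 2.

Expr -> 2 0 | Term 2 | 2; Term -> 0 | Factor 0; Factor -> 0 2 | 2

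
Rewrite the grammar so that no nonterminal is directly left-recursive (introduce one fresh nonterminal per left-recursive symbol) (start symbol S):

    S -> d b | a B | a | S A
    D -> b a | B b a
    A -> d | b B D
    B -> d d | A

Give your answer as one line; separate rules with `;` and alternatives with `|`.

S -> d b S' | a B S' | a S'; D -> b a | B b a; A -> d | b B D; B -> d d | A; S' -> A S' | ε

Left recursion appears on S.
For S: α = {A}, β = {d b, a B, a}. Rewrite as S → β S' and S' → α S' | ε.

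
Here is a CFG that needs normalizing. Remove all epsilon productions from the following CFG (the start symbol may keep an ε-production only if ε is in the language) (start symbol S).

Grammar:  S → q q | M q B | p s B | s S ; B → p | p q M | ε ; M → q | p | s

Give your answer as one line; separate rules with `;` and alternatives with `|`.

Nullable set = {B}.
ε ∉ L(G), so no ε-production is kept.
Expand every rule over subsets of its nullable positions: S → M q B gives M q B | M q. S → p s B gives p s B | p s.

S → q q | M q B | M q | p s B | p s | s S; B → p | p q M; M → q | p | s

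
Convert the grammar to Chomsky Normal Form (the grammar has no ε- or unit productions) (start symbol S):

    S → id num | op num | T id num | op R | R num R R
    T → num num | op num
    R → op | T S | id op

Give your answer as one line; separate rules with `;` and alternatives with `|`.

Introduce a nonterminal for each terminal appearing in a rule of length ≥ 2: X1 → id, X2 → num, X3 → op.
Binarize each right-hand side of length ≥ 3 by chaining fresh nonterminals (Y1, Y2, …): affected rules were S → T X1 X2; S → R X2 R R.

S → X1 X2 | X3 X2 | T Y1 | X3 R | R Y2; T → X2 X2 | X3 X2; R → op | T S | X1 X3; X1 → id; X2 → num; X3 → op; Y1 → X1 X2; Y2 → X2 Y3; Y3 → R R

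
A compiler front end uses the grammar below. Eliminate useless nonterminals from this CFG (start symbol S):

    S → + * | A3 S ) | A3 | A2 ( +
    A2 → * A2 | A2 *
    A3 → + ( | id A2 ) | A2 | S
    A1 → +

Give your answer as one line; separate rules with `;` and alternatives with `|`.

Generating nonterminals: {A1, A3, S}.
Reachable from S after that: {A3, S}.
Removed useless symbols: {A1, A2} and every production mentioning them.

S → + * | A3 S ) | A3; A3 → + ( | S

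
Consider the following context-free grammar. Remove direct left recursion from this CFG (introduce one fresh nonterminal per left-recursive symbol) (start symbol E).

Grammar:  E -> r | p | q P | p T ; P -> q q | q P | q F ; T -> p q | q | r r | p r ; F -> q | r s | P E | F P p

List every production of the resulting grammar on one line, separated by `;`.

E -> r | p | q P | p T; P -> q q | q P | q F; T -> p q | q | r r | p r; F -> q F' | r s F' | P E F'; F' -> P p F' | eps

Directly left-recursive nonterminal: F.
For F: α = {P p}, β = {q, r s, P E}. Rewrite as F → β F' and F' → α F' | ε.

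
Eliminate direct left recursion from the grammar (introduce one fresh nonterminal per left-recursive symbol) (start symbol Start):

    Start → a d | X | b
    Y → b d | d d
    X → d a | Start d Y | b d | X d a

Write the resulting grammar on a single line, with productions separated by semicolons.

Start → a d | X | b; Y → b d | d d; X → d a X1 | Start d Y X1 | b d X1; X1 → d a X1 | epsilon

X is directly left-recursive.
For X: α = {d a}, β = {d a, Start d Y, b d}. Rewrite as X → β X1 and X1 → α X1 | ε.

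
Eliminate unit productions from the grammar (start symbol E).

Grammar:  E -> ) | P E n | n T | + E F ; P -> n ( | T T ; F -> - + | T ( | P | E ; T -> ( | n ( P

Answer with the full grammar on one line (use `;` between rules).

E -> ) | P E n | n T | + E F; P -> n ( | T T; F -> ) | P E n | n T | + E F | - + | T ( | n ( | T T; T -> ( | n ( P

Unit pairs: F ⇒* {E, P}.
For each unit pair (A, B), copy every non-unit production of B to A, then drop all unit productions.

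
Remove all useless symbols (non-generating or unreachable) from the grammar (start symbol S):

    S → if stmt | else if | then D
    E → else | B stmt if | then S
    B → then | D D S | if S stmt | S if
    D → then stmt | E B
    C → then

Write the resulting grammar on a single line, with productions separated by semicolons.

S → if stmt | else if | then D; E → else | B stmt if | then S; B → then | D D S | if S stmt | S if; D → then stmt | E B

Generating nonterminals: {B, C, D, E, S}.
Reachable from S after that: {B, D, E, S}.
Removed useless symbols: {C} and every production mentioning them.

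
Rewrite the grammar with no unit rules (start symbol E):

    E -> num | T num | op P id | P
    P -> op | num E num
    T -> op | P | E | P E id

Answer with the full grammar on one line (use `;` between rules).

Unit pairs: E ⇒* {P}; T ⇒* {E, P}.
For every A with A ⇒* B via unit rules, add B's non-unit alternatives to A; then delete every rule of the form X → Y.

E -> num | T num | op P id | op | num E num; P -> op | num E num; T -> num | T num | op P id | op | num E num | P E id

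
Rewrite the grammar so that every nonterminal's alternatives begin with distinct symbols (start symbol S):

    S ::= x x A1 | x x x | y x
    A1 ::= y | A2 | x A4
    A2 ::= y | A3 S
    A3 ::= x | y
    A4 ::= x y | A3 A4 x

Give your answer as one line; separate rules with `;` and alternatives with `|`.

S has alternatives sharing prefix 'x x': factor to S → x x S' with S' → A1 | x.

S ::= y x | x x S'; A1 ::= y | A2 | x A4; A2 ::= y | A3 S; A3 ::= x | y; A4 ::= x y | A3 A4 x; S' ::= A1 | x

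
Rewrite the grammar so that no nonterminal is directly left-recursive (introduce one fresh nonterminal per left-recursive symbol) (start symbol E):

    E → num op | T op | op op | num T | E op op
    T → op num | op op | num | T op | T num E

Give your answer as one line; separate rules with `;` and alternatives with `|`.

Left recursion appears on E, T.
For E: α = {op op}, β = {num op, T op, op op, num T}. Rewrite as E → β E' and E' → α E' | ε.
For T: α = {op, num E}, β = {op num, op op, num}. Rewrite as T → β T' and T' → α T' | ε.

E → num op E' | T op E' | op op E' | num T E'; T → op num T' | op op T' | num T'; E' → op op E' | epsilon; T' → op T' | num E T' | epsilon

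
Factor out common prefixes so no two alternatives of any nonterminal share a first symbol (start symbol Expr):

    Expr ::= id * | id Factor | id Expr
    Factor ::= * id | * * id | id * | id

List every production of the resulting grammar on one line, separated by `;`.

Expr has alternatives sharing prefix 'id': factor to Expr → id Expr1 with Expr1 → * | Factor | Expr.
Factor has alternatives sharing prefix '*': factor to Factor → * Factor1 with Factor1 → id | * id.
Factor has alternatives sharing prefix 'id': factor to Factor → id Factor2 with Factor2 → * | ε.

Expr ::= id Expr1; Factor ::= * Factor1 | id Factor2; Expr1 ::= * | Factor | Expr; Factor1 ::= id | * id; Factor2 ::= * | ε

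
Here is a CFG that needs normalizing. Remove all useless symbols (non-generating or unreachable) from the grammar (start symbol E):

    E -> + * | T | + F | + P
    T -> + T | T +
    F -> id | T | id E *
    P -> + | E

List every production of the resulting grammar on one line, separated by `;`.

E -> + * | + F | + P; F -> id | id E *; P -> + | E

Generating nonterminals: {E, F, P}.
Reachable from E after that: {E, F, P}.
Removed useless symbols: {T} and every production mentioning them.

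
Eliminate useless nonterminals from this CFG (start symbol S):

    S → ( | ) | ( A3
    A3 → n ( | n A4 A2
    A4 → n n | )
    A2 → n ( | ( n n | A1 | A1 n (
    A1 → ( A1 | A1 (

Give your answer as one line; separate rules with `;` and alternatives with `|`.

Generating nonterminals: {A2, A3, A4, S}.
Reachable from S after that: {A2, A3, A4, S}.
Removed useless symbols: {A1} and every production mentioning them.

S → ( | ) | ( A3; A3 → n ( | n A4 A2; A4 → n n | ); A2 → n ( | ( n n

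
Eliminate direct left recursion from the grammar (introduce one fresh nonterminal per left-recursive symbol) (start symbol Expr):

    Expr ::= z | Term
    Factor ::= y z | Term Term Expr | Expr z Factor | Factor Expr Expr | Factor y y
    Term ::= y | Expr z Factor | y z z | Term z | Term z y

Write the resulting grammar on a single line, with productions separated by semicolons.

Left recursion appears on Factor, Term.
For Factor: α = {Expr Expr, y y}, β = {y z, Term Term Expr, Expr z Factor}. Rewrite as Factor → β Factor1 and Factor1 → α Factor1 | ε.
For Term: α = {z, z y}, β = {y, Expr z Factor, y z z}. Rewrite as Term → β Term1 and Term1 → α Term1 | ε.

Expr ::= z | Term; Factor ::= y z Factor1 | Term Term Expr Factor1 | Expr z Factor Factor1; Term ::= y Term1 | Expr z Factor Term1 | y z z Term1; Factor1 ::= Expr Expr Factor1 | y y Factor1 | ε; Term1 ::= z Term1 | z y Term1 | ε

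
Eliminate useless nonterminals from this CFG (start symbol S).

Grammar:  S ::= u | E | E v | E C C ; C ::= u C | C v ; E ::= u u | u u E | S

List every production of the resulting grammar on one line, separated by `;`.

S ::= u | E | E v; E ::= u u | u u E | S

Generating nonterminals: {E, S}.
Reachable from S after that: {E, S}.
Removed useless symbols: {C} and every production mentioning them.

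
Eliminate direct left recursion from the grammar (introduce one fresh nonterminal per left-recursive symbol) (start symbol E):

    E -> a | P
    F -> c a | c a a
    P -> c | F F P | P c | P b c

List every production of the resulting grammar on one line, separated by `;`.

Left recursion appears on P.
For P: α = {c, b c}, β = {c, F F P}. Rewrite as P → β P' and P' → α P' | ε.

E -> a | P; F -> c a | c a a; P -> c P' | F F P P'; P' -> c P' | b c P' | ε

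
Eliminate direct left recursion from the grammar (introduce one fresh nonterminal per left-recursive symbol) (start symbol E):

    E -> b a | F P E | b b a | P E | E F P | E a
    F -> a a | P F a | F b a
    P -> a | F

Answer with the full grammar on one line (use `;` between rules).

E, F are directly left-recursive.
For E: α = {F P, a}, β = {b a, F P E, b b a, P E}. Rewrite as E → β E' and E' → α E' | ε.
For F: α = {b a}, β = {a a, P F a}. Rewrite as F → β F' and F' → α F' | ε.

E -> b a E' | F P E E' | b b a E' | P E E'; F -> a a F' | P F a F'; P -> a | F; E' -> F P E' | a E' | eps; F' -> b a F' | eps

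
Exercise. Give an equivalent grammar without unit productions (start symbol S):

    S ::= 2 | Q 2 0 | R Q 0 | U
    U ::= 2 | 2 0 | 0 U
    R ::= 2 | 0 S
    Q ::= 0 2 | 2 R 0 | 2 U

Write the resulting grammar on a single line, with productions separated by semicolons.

S ::= 2 | 2 0 | 0 U | Q 2 0 | R Q 0; U ::= 2 | 2 0 | 0 U; R ::= 2 | 0 S; Q ::= 0 2 | 2 R 0 | 2 U

Unit pairs: S ⇒* {U}.
For every A with A ⇒* B via unit rules, add B's non-unit alternatives to A; then delete every rule of the form X → Y.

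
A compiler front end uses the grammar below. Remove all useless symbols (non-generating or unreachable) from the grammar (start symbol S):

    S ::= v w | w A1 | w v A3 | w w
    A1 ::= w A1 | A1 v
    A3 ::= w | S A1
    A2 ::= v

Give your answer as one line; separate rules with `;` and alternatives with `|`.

Generating nonterminals: {A2, A3, S}.
Reachable from S after that: {A3, S}.
Removed useless symbols: {A1, A2} and every production mentioning them.

S ::= v w | w v A3 | w w; A3 ::= w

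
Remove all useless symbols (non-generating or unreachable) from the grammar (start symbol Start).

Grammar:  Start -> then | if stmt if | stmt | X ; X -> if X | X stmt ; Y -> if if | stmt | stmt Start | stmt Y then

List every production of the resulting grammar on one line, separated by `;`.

Generating nonterminals: {Start, Y}.
Reachable from Start after that: {Start}.
Removed useless symbols: {X, Y} and every production mentioning them.

Start -> then | if stmt if | stmt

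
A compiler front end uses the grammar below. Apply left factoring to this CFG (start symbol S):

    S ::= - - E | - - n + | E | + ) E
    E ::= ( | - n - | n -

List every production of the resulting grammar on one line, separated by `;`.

S has alternatives sharing prefix '- -': factor to S → - - S' with S' → E | n +.

S ::= E | + ) E | - - S'; E ::= ( | - n - | n -; S' ::= E | n +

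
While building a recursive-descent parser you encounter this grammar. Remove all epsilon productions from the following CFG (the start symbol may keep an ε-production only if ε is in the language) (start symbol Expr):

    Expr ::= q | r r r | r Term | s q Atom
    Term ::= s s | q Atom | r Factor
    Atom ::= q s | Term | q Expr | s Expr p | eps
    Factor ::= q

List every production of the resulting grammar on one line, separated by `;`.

Expr ::= q | r r r | r Term | s q Atom | s q; Term ::= s s | q Atom | q | r Factor; Atom ::= q s | Term | q Expr | s Expr p; Factor ::= q

Nullable nonterminals: {Atom}.
ε ∉ L(G), so no ε-production is kept.
Expand every rule over subsets of its nullable positions: Expr → s q Atom gives s q Atom | s q. Term → q Atom gives q Atom | q.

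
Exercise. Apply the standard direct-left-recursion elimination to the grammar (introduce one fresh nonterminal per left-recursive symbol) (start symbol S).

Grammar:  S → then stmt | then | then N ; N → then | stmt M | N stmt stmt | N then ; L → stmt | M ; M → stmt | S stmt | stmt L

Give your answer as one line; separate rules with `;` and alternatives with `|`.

N is directly left-recursive.
For N: α = {stmt stmt, then}, β = {then, stmt M}. Rewrite as N → β N' and N' → α N' | ε.

S → then stmt | then | then N; N → then N' | stmt M N'; L → stmt | M; M → stmt | S stmt | stmt L; N' → stmt stmt N' | then N' | epsilon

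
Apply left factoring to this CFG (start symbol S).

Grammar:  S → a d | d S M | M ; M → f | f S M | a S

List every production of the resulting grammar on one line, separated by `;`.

S → a d | d S M | M; M → a S | f M'; M' → ε | S M

M has alternatives sharing prefix 'f': factor to M → f M' with M' → ε | S M.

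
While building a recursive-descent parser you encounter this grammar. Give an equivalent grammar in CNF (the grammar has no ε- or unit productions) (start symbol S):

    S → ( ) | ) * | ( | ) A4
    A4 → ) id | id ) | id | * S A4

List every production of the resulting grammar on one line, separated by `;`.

Introduce a nonterminal for each terminal appearing in a rule of length ≥ 2: X1 → (, X2 → ), X3 → *, X4 → id.
Binarize each right-hand side of length ≥ 3 by chaining fresh nonterminals (Y1, Y2, …): affected rules were A4 → X3 S A4.

S → X1 X2 | X2 X3 | ( | X2 A4; A4 → X2 X4 | X4 X2 | id | X3 Y1; X1 → (; X2 → ); X3 → *; X4 → id; Y1 → S A4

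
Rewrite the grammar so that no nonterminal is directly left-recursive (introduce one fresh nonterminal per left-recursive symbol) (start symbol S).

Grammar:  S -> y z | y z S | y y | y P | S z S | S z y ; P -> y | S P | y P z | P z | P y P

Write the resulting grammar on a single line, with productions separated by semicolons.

S -> y z S' | y z S S' | y y S' | y P S'; P -> y P' | S P P' | y P z P'; S' -> z S S' | z y S' | ε; P' -> z P' | y P P' | ε

Directly left-recursive nonterminals: S, P.
For S: α = {z S, z y}, β = {y z, y z S, y y, y P}. Rewrite as S → β S' and S' → α S' | ε.
For P: α = {z, y P}, β = {y, S P, y P z}. Rewrite as P → β P' and P' → α P' | ε.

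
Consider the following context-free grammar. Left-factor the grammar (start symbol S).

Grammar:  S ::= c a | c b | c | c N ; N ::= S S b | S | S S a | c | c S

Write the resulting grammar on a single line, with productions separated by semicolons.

S ::= c S'; N ::= S N' | c N''; S' ::= a | b | ε | N; N' ::= ε | S N'''; N'' ::= ε | S; N''' ::= b | a

S has alternatives sharing prefix 'c': factor to S → c S' with S' → a | b | ε | N.
N has alternatives sharing prefix 'S': factor to N → S N' with N' → S b | ε | S a.
N has alternatives sharing prefix 'c': factor to N → c N'' with N'' → ε | S.
N' has alternatives sharing prefix 'S': factor to N' → S N''' with N''' → b | a.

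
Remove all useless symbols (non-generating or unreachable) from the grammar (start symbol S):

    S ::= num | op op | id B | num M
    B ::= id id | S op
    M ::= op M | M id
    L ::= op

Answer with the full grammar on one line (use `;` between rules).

Generating nonterminals: {B, L, S}.
Reachable from S after that: {B, S}.
Removed useless symbols: {L, M} and every production mentioning them.

S ::= num | op op | id B; B ::= id id | S op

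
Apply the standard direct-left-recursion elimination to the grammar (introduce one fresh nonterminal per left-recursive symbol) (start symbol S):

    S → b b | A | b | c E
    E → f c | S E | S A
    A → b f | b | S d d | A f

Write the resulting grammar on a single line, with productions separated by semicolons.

S → b b | A | b | c E; E → f c | S E | S A; A → b f A' | b A' | S d d A'; A' → f A' | ε

A is directly left-recursive.
For A: α = {f}, β = {b f, b, S d d}. Rewrite as A → β A' and A' → α A' | ε.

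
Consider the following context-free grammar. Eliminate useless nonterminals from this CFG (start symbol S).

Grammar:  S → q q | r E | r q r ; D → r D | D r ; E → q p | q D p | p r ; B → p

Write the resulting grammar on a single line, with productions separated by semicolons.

Generating nonterminals: {B, E, S}.
Reachable from S after that: {E, S}.
Removed useless symbols: {B, D} and every production mentioning them.

S → q q | r E | r q r; E → q p | p r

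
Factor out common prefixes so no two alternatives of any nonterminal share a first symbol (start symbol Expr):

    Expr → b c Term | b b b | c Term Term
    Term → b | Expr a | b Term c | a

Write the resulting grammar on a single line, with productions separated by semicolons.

Expr → c Term Term | b Expr1; Term → Expr a | a | b Term1; Expr1 → c Term | b b; Term1 → ε | Term c

Expr has alternatives sharing prefix 'b': factor to Expr → b Expr1 with Expr1 → c Term | b b.
Term has alternatives sharing prefix 'b': factor to Term → b Term1 with Term1 → ε | Term c.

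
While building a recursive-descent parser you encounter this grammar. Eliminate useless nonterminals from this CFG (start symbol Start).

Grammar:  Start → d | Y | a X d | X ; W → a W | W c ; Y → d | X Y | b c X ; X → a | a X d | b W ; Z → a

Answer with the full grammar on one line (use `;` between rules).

Start → d | Y | a X d | X; Y → d | X Y | b c X; X → a | a X d

Generating nonterminals: {Start, X, Y, Z}.
Reachable from Start after that: {Start, X, Y}.
Removed useless symbols: {W, Z} and every production mentioning them.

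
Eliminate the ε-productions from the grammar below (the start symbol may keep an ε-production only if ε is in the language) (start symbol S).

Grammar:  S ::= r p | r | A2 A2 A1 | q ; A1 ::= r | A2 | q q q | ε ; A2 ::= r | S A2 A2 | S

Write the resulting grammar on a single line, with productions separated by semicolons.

S ::= r p | r | A2 A2 A1 | A2 A2 | q; A1 ::= r | A2 | q q q; A2 ::= r | S A2 A2 | S

Nullable nonterminals: {A1}.
ε ∉ L(G), so no ε-production is kept.
For each production, add variants omitting each subset of nullable occurrences: S → A2 A2 A1 gives A2 A2 A1 | A2 A2.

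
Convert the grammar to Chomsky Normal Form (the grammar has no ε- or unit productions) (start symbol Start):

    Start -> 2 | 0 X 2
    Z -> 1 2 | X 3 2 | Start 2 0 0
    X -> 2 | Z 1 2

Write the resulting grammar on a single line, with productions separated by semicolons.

Introduce a nonterminal for each terminal appearing in a rule of length ≥ 2: X1 → 0, X2 → 2, X3 → 1, X4 → 3.
Binarize each right-hand side of length ≥ 3 by chaining fresh nonterminals (Y1, Y2, …): affected rules were Start → X1 X X2; Z → X X4 X2; Z → Start X2 X1 X1; X → Z X3 X2.

Start -> 2 | X1 Y1; Z -> X3 X2 | X Y2 | Start Y3; X -> 2 | Z Y5; X1 -> 0; X2 -> 2; X3 -> 1; X4 -> 3; Y1 -> X X2; Y2 -> X4 X2; Y3 -> X2 Y4; Y4 -> X1 X1; Y5 -> X3 X2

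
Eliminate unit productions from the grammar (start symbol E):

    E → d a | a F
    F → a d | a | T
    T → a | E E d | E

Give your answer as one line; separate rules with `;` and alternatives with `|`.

E → d a | a F; F → d a | a F | a d | a | E E d; T → d a | a F | a | E E d

Unit pairs: F ⇒* {E, T}; T ⇒* {E}.
For each unit pair (A, B), copy every non-unit production of B to A, then drop all unit productions.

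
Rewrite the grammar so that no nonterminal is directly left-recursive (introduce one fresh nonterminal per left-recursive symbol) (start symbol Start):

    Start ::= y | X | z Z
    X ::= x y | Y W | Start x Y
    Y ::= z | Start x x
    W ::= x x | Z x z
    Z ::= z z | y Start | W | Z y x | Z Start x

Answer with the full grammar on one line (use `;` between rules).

Left recursion appears on Z.
For Z: α = {y x, Start x}, β = {z z, y Start, W}. Rewrite as Z → β Z1 and Z1 → α Z1 | ε.

Start ::= y | X | z Z; X ::= x y | Y W | Start x Y; Y ::= z | Start x x; W ::= x x | Z x z; Z ::= z z Z1 | y Start Z1 | W Z1; Z1 ::= y x Z1 | Start x Z1 | ε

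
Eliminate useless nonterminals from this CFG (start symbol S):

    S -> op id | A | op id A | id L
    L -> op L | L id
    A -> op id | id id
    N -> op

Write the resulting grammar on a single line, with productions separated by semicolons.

Generating nonterminals: {A, N, S}.
Reachable from S after that: {A, S}.
Removed useless symbols: {L, N} and every production mentioning them.

S -> op id | A | op id A; A -> op id | id id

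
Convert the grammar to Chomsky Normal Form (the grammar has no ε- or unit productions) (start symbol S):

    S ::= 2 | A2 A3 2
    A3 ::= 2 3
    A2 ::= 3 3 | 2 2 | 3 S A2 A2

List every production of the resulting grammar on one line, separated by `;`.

Introduce a nonterminal for each terminal appearing in a rule of length ≥ 2: X1 → 2, X2 → 3.
Binarize each right-hand side of length ≥ 3 by chaining fresh nonterminals (Y1, Y2, …): affected rules were S → A2 A3 X1; A2 → X2 S A2 A2.

S ::= 2 | A2 Y1; A3 ::= X1 X2; A2 ::= X2 X2 | X1 X1 | X2 Y2; X1 ::= 2; X2 ::= 3; Y1 ::= A3 X1; Y2 ::= S Y3; Y3 ::= A2 A2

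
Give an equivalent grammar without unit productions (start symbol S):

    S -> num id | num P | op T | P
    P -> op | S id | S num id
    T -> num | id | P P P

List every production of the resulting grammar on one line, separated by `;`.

S -> num id | num P | op T | op | S id | S num id; P -> op | S id | S num id; T -> num | id | P P P

Unit pairs: S ⇒* {P}.
For each unit pair (A, B), copy every non-unit production of B to A, then drop all unit productions.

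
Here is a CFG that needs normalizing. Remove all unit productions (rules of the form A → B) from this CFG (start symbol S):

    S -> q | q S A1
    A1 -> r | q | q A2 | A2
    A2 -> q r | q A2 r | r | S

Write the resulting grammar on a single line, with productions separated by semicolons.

S -> q | q S A1; A1 -> q r | q A2 r | r | q | q A2 | q S A1; A2 -> q r | q A2 r | r | q | q S A1

Unit pairs: A1 ⇒* {A2, S}; A2 ⇒* {S}.
For each unit pair (A, B), copy every non-unit production of B to A, then drop all unit productions.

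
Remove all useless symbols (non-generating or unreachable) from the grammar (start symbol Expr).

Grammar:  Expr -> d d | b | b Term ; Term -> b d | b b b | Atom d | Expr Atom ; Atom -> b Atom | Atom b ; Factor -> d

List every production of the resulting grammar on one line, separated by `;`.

Generating nonterminals: {Expr, Factor, Term}.
Reachable from Expr after that: {Expr, Term}.
Removed useless symbols: {Atom, Factor} and every production mentioning them.

Expr -> d d | b | b Term; Term -> b d | b b b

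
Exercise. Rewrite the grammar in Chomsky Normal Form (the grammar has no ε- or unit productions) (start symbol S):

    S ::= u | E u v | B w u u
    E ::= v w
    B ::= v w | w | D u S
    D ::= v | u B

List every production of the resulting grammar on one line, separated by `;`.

S ::= u | E Y1 | B Y2; E ::= X2 X3; B ::= X2 X3 | w | D Y4; D ::= v | X1 B; X1 ::= u; X2 ::= v; X3 ::= w; Y1 ::= X1 X2; Y2 ::= X3 Y3; Y3 ::= X1 X1; Y4 ::= X1 S

Introduce a nonterminal for each terminal appearing in a rule of length ≥ 2: X1 → u, X2 → v, X3 → w.
Binarize each right-hand side of length ≥ 3 by chaining fresh nonterminals (Y1, Y2, …): affected rules were S → E X1 X2; S → B X3 X1 X1; B → D X1 S.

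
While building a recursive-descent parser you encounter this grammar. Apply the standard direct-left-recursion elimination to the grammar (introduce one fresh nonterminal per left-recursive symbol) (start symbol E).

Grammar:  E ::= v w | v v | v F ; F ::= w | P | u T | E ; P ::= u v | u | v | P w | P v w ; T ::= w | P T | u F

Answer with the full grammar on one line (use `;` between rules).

E ::= v w | v v | v F; F ::= w | P | u T | E; P ::= u v P' | u P' | v P'; T ::= w | P T | u F; P' ::= w P' | v w P' | ε

P is directly left-recursive.
For P: α = {w, v w}, β = {u v, u, v}. Rewrite as P → β P' and P' → α P' | ε.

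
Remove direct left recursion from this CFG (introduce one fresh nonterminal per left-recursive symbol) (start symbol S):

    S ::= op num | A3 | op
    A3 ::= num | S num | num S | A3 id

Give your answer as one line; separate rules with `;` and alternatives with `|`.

Directly left-recursive nonterminal: A3.
For A3: α = {id}, β = {num, S num, num S}. Rewrite as A3 → β A3' and A3' → α A3' | ε.

S ::= op num | A3 | op; A3 ::= num A3' | S num A3' | num S A3'; A3' ::= id A3' | ε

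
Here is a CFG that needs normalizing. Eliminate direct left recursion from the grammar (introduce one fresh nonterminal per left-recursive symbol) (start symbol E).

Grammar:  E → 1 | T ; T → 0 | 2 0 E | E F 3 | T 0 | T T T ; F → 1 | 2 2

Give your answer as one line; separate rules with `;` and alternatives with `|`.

T is directly left-recursive.
For T: α = {0, T T}, β = {0, 2 0 E, E F 3}. Rewrite as T → β T' and T' → α T' | ε.

E → 1 | T; T → 0 T' | 2 0 E T' | E F 3 T'; F → 1 | 2 2; T' → 0 T' | T T T' | ε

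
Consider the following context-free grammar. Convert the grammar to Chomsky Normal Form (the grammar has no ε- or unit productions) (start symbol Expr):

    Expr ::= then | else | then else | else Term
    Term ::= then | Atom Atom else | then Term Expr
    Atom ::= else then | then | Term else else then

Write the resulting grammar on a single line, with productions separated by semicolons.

Introduce a nonterminal for each terminal appearing in a rule of length ≥ 2: X1 → then, X2 → else.
Binarize each right-hand side of length ≥ 3 by chaining fresh nonterminals (Y1, Y2, …): affected rules were Term → Atom Atom X2; Term → X1 Term Expr; Atom → Term X2 X2 X1.

Expr ::= then | else | X1 X2 | X2 Term; Term ::= then | Atom Y1 | X1 Y2; Atom ::= X2 X1 | then | Term Y3; X1 ::= then; X2 ::= else; Y1 ::= Atom X2; Y2 ::= Term Expr; Y3 ::= X2 Y4; Y4 ::= X2 X1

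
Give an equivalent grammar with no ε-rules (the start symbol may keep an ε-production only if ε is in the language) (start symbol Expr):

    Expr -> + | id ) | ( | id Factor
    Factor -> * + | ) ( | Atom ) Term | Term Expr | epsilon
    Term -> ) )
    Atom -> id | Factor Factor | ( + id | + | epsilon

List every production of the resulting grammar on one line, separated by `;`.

Expr -> + | id ) | ( | id Factor | id; Factor -> * + | ) ( | Atom ) Term | ) Term | Term Expr; Term -> ) ); Atom -> id | Factor Factor | Factor | ( + id | +

Nullable set = {Atom, Factor}.
ε ∉ L(G), so no ε-production is kept.
Add the nullable-subset variants: Expr → id Factor gives id Factor | id. Factor → Atom ) Term gives Atom ) Term | ) Term. Atom → Factor Factor gives Factor Factor | Factor.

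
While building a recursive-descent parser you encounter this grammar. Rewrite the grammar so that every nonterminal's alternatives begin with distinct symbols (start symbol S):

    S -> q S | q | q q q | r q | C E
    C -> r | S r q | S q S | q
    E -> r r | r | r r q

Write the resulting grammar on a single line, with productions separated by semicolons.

S has alternatives sharing prefix 'q': factor to S → q S' with S' → S | ε | q q.
C has alternatives sharing prefix 'S': factor to C → S C' with C' → r q | q S.
E has alternatives sharing prefix 'r': factor to E → r E' with E' → r | ε | r q.
E' has alternatives sharing prefix 'r': factor to E' → r E'' with E'' → ε | q.

S -> r q | C E | q S'; C -> r | q | S C'; E -> r E'; S' -> S | ε | q q; C' -> r q | q S; E' -> ε | r E''; E'' -> ε | q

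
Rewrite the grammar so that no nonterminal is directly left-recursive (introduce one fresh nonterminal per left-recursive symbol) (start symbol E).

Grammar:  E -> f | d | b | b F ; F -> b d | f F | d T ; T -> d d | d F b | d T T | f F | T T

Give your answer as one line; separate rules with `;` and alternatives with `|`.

Left recursion appears on T.
For T: α = {T}, β = {d d, d F b, d T T, f F}. Rewrite as T → β T' and T' → α T' | ε.

E -> f | d | b | b F; F -> b d | f F | d T; T -> d d T' | d F b T' | d T T T' | f F T'; T' -> T T' | epsilon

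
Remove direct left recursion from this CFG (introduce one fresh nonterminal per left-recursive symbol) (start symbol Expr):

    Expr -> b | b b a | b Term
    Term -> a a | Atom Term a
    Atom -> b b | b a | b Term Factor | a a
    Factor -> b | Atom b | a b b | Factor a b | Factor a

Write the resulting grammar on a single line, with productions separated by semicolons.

Expr -> b | b b a | b Term; Term -> a a | Atom Term a; Atom -> b b | b a | b Term Factor | a a; Factor -> b Factor1 | Atom b Factor1 | a b b Factor1; Factor1 -> a b Factor1 | a Factor1 | epsilon

Factor is directly left-recursive.
For Factor: α = {a b, a}, β = {b, Atom b, a b b}. Rewrite as Factor → β Factor1 and Factor1 → α Factor1 | ε.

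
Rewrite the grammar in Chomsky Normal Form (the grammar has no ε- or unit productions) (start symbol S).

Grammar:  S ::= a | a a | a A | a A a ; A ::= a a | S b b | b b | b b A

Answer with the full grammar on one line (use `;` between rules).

S ::= a | X1 X1 | X1 A | X1 Y1; A ::= X1 X1 | S Y2 | X2 X2 | X2 Y3; X1 ::= a; X2 ::= b; Y1 ::= A X1; Y2 ::= X2 X2; Y3 ::= X2 A

Introduce a nonterminal for each terminal appearing in a rule of length ≥ 2: X1 → a, X2 → b.
Binarize each right-hand side of length ≥ 3 by chaining fresh nonterminals (Y1, Y2, …): affected rules were S → X1 A X1; A → S X2 X2; A → X2 X2 A.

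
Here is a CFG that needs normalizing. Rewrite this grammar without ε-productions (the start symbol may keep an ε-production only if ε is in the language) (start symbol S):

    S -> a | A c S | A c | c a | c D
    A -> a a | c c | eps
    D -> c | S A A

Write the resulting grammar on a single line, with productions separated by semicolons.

Nullable nonterminals: {A}.
ε ∉ L(G), so no ε-production is kept.
Add the nullable-subset variants: S → A c S gives A c S | c S. S → A c gives A c | c. D → S A A gives S A A | S A | S.

S -> a | A c S | c S | A c | c | c a | c D; A -> a a | c c; D -> c | S A A | S A | S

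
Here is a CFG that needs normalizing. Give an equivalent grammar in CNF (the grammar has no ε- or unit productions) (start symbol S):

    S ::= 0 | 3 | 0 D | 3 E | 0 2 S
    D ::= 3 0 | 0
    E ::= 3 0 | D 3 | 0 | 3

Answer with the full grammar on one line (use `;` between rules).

S ::= 0 | 3 | X1 D | X2 E | X1 Y1; D ::= X2 X1 | 0; E ::= X2 X1 | D X2 | 0 | 3; X1 ::= 0; X2 ::= 3; X3 ::= 2; Y1 ::= X3 S

Introduce a nonterminal for each terminal appearing in a rule of length ≥ 2: X1 → 0, X2 → 3, X3 → 2.
Binarize each right-hand side of length ≥ 3 by chaining fresh nonterminals (Y1, Y2, …): affected rules were S → X1 X3 S.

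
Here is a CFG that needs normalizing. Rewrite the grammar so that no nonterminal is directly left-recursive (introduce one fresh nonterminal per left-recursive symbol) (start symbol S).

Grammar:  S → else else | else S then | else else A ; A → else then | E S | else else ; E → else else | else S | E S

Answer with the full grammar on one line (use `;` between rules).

E is directly left-recursive.
For E: α = {S}, β = {else else, else S}. Rewrite as E → β E' and E' → α E' | ε.

S → else else | else S then | else else A; A → else then | E S | else else; E → else else E' | else S E'; E' → S E' | ε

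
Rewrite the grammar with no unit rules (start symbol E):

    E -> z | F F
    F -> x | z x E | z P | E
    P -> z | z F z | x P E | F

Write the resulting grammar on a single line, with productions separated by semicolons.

E -> z | F F; F -> z | F F | x | z x E | z P; P -> z | F F | x | z x E | z P | z F z | x P E

Unit pairs: F ⇒* {E}; P ⇒* {E, F}.
For each unit pair (A, B), copy every non-unit production of B to A, then drop all unit productions.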